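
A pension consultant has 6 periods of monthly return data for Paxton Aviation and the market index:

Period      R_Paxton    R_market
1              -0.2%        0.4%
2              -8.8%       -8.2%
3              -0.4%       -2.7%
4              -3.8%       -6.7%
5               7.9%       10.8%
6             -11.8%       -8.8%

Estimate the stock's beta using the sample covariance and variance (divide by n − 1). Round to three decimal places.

Mean R_i = (-0.2 − 8.8 − 0.4 − 3.8 + 7.9 − 11.8) / 6 = -2.8500%
Mean R_m = (0.4 − 8.2 − 2.7 − 6.7 + 10.8 − 8.8) / 6 = -2.5333%
Σ(R_i − R̄_i)(R_m − R̄_m) = 244.4600  ⇒  Cov = 244.4600 / 5 = 48.8920
Σ(R_m − R̄_m)² = 275.1533  ⇒  Var(R_m) = 275.1533 / 5 = 55.0307
β = Cov / Var(R_m) = 48.8920 / 55.0307 = 0.8884

0.888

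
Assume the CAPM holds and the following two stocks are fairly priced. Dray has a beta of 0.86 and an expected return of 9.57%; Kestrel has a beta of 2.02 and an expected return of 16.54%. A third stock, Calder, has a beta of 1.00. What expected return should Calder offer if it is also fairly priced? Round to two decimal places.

10.41%

MRP (SML slope) = (16.54% − 9.57%) / (2.02 − 0.86) = 6.97% / 1.16 = 6.0086%
R_f (intercept) = 9.57% − 0.86 × 6.0086% = 4.4026%
E(R_Calder) = R_f + β × MRP = 4.4026% + 1.00 × 6.0086% = 10.41%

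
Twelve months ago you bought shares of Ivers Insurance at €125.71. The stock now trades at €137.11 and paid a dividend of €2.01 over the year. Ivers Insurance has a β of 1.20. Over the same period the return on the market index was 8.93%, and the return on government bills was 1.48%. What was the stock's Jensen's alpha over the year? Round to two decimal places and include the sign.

Realised HPR = (P1 + D1 − P0) / P0 = (137.11 + 2.01 − 125.71) / 125.71 = 13.41 / 125.71 = 10.6674%
MRP = 8.93% − 1.48% = 7.45%
CAPM required = R_f + β·MRP = 1.48% + 1.20 × 7.45% = 10.4200%
α = realised − required = 10.6674% − 10.4200% = +0.25%

+0.25%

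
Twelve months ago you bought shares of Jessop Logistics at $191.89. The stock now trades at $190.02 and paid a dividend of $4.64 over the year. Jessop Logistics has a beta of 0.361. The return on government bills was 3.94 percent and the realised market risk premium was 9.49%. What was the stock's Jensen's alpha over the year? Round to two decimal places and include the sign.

-5.92%

Realised HPR = (P1 + D1 − P0) / P0 = (190.02 + 4.64 − 191.89) / 191.89 = 2.77 / 191.89 = 1.4435%
CAPM required = R_f + β·MRP = 3.94% + 0.361 × 9.49% = 7.36589%
α = realised − required = 1.4435% − 7.36589% = -5.92%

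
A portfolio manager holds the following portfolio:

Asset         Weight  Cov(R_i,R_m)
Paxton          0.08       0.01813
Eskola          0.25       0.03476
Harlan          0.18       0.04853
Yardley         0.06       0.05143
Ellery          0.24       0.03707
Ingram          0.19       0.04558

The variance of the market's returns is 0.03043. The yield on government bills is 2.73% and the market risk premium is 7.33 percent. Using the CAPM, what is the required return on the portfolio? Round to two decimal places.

β_Paxton = 0.01813 / 0.03043 = 0.5958
β_Eskola = 0.03476 / 0.03043 = 1.1423
β_Harlan = 0.04853 / 0.03043 = 1.5948
β_Yardley = 0.05143 / 0.03043 = 1.6901
β_Ellery = 0.03707 / 0.03043 = 1.2182
β_Ingram = 0.04558 / 0.03043 = 1.4979
β_P = Σ w_i β_i = 0.08×0.5958 + 0.25×1.1423 + 0.18×1.5948 + 0.06×1.6901 + 0.24×1.2182 + 0.19×1.4979 = 1.2987
E(R_P) = R_f + β_P × MRP = 2.73% + 1.2987 × 7.33% = 12.25%

12.25%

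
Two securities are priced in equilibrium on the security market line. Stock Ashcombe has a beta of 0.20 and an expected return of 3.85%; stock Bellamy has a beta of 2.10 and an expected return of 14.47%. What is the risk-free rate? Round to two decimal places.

Both satisfy E(R) = R_f + β·MRP, so the slope of the SML is
MRP = (14.47% − 3.85%) / (2.10 − 0.20) = 10.62% / 1.90 = 5.5895%
R_f = E(R_Ashcombe) − β_Ashcombe·MRP = 3.85% − 0.20 × 5.5895% = 2.7321%

2.73%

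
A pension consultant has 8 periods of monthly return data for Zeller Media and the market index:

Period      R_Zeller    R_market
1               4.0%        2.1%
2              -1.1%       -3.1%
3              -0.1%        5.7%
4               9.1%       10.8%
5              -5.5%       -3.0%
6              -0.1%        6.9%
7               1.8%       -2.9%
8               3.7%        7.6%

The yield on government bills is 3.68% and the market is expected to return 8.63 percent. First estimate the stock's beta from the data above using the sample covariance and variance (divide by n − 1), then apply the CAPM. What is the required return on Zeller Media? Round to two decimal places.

6.29%

Mean R_i = (4.0 − 1.1 − 0.1 + 9.1 − 5.5 − 0.1 + 1.8 + 3.7) / 8 = 1.4750%
Mean R_m = (2.1 − 3.1 + 5.7 + 10.8 − 3.0 + 6.9 − 2.9 + 7.6) / 8 = 3.0125%
Σ(R_i − R̄_i)(R_m − R̄_m) = 112.6825  ⇒  Cov = 112.6825 / 7 = 16.0975
Σ(R_m − R̄_m)² = 213.3288  ⇒  Var(R_m) = 213.3288 / 7 = 30.4755
β = Cov / Var(R_m) = 16.0975 / 30.4755 = 0.5282
MRP = 8.63% − 3.68% = 4.95%
E(R) = R_f + β × MRP = 3.68% + 0.5282 × 4.95% = 6.29%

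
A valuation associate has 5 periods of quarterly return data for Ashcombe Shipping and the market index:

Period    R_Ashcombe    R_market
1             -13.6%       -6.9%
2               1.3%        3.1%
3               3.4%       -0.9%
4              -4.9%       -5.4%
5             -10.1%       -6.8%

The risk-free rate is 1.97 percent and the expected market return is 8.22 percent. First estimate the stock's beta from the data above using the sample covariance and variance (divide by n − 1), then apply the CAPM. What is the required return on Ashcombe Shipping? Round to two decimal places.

10.91%

Mean R_i = (-13.6 + 1.3 + 3.4 − 4.9 − 10.1) / 5 = -4.7800%
Mean R_m = (-6.9 + 3.1 − 0.9 − 5.4 − 6.8) / 5 = -3.3800%
Σ(R_i − R̄_i)(R_m − R̄_m) = 109.1680  ⇒  Cov = 109.1680 / 4 = 27.2920
Σ(R_m − R̄_m)² = 76.3080  ⇒  Var(R_m) = 76.3080 / 4 = 19.0770
β = Cov / Var(R_m) = 27.2920 / 19.0770 = 1.4306
MRP = 8.22% − 1.97% = 6.25%
E(R) = R_f + β × MRP = 1.97% + 1.4306 × 6.25% = 10.91%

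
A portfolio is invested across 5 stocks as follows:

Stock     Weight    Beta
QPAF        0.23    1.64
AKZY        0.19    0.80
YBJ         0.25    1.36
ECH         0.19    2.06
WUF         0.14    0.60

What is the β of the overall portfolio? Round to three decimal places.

1.345

β_P = Σ w_i β_i = 0.23×1.64 + 0.19×0.80 + 0.25×1.36 + 0.19×2.06 + 0.14×0.60 = 1.3446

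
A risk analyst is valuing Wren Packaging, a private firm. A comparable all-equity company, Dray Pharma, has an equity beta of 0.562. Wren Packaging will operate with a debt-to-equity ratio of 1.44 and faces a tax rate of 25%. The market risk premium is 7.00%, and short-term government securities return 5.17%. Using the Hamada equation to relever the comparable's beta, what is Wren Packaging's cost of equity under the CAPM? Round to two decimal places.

13.35%

β_L = β_U × [1 + (1 − t)(D/E)] = 0.562 × [1 + (1 − 0.25) × 1.44]
    = 0.562 × [1 + 0.75 × 1.44] = 0.562 × 2.0800 = 1.1690
E(R) = R_f + β_L × MRP = 5.17% + 1.1690 × 7.00% = 13.35%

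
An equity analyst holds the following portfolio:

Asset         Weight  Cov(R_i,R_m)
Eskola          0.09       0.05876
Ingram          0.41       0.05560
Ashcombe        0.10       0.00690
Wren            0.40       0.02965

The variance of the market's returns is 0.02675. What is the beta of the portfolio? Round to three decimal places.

β_Eskola = 0.05876 / 0.02675 = 2.1966
β_Ingram = 0.05560 / 0.02675 = 2.0785
β_Ashcombe = 0.00690 / 0.02675 = 0.2579
β_Wren = 0.02965 / 0.02675 = 1.1084
β_P = Σ w_i β_i = 0.09×2.1966 + 0.41×2.0785 + 0.10×0.2579 + 0.40×1.1084 = 1.5190

1.519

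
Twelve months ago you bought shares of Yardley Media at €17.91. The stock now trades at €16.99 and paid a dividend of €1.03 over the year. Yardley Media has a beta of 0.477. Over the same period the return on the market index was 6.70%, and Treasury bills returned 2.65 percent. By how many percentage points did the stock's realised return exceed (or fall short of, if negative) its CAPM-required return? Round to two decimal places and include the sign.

Realised HPR = (P1 + D1 − P0) / P0 = (16.99 + 1.03 − 17.91) / 17.91 = 0.11 / 17.91 = 0.6142%
MRP = 6.70% − 2.65% = 4.05%
CAPM required = R_f + β·MRP = 2.65% + 0.477 × 4.05% = 4.58185%
α = realised − required = 0.6142% − 4.58185% = -3.97%

-3.97%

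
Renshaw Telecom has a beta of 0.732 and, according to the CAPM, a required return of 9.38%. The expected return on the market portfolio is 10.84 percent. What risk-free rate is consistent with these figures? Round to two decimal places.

5.39%

E(R) = R_f + β(E(R_m) − R_f) = R_f(1 − β) + β·E(R_m)
9.38% = R_f × (1 − 0.732) + 0.732 × 10.84%
9.38% = R_f × 0.268 + 7.93488%
R_f = (9.38% − 7.93488%) / 0.268 = 5.39%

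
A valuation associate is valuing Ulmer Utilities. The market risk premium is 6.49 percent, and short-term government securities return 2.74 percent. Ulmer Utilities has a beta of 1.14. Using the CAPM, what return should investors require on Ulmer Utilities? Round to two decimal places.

10.14%

E(R) = R_f + β × MRP = 2.74% + 1.14 × 6.49% = 10.14%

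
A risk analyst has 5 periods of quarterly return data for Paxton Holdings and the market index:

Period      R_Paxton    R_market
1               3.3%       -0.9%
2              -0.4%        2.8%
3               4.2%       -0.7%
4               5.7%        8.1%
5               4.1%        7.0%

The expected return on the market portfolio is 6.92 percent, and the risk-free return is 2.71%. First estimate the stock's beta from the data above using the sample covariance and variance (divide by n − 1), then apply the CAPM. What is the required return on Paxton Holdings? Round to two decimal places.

Mean R_i = (3.3 − 0.4 + 4.2 + 5.7 + 4.1) / 5 = 3.3800%
Mean R_m = (-0.9 + 2.8 − 0.7 + 8.1 + 7.0) / 5 = 3.2600%
Σ(R_i − R̄_i)(R_m − R̄_m) = 12.7460  ⇒  Cov = 12.7460 / 4 = 3.1865
Σ(R_m − R̄_m)² = 70.6120  ⇒  Var(R_m) = 70.6120 / 4 = 17.6530
β = Cov / Var(R_m) = 3.1865 / 17.6530 = 0.1805
MRP = 6.92% − 2.71% = 4.21%
E(R) = R_f + β × MRP = 2.71% + 0.1805 × 4.21% = 3.47%

3.47%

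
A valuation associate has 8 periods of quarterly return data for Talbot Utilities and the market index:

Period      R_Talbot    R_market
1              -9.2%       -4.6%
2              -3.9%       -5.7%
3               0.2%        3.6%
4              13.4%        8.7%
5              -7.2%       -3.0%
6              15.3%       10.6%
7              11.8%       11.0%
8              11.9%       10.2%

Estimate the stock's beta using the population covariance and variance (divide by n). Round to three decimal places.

Mean R_i = (-9.2 − 3.9 + 0.2 + 13.4 − 7.2 + 15.3 + 11.8 + 11.9) / 8 = 4.0375%
Mean R_m = (-4.6 − 5.7 + 3.6 + 8.7 − 3.0 + 10.6 + 11.0 + 10.2) / 8 = 3.8500%
Σ(R_i − R̄_i)(R_m − R̄_m) = 492.4550  ⇒  Cov = 492.4550 / 8 = 61.5569
Σ(R_m − R̄_m)² = 370.1200  ⇒  Var(R_m) = 370.1200 / 8 = 46.2650
β = Cov / Var(R_m) = 61.5569 / 46.2650 = 1.3305

1.331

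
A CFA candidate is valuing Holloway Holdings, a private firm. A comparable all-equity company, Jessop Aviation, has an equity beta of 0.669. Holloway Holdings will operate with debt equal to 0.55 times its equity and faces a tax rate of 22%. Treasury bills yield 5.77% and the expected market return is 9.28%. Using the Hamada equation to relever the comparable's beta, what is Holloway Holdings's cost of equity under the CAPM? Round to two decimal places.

9.13%

β_L = β_U × [1 + (1 − t)(D/E)] = 0.669 × [1 + (1 − 0.22) × 0.55]
    = 0.669 × [1 + 0.78 × 0.55] = 0.669 × 1.4290 = 0.9560
MRP = 9.28% − 5.77% = 3.51%
E(R) = R_f + β_L × MRP = 5.77% + 0.9560 × 3.51% = 9.13%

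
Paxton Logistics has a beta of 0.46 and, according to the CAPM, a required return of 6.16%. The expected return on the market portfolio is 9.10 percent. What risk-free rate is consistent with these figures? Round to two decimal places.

3.66%

E(R) = R_f + β(E(R_m) − R_f) = R_f(1 − β) + β·E(R_m)
6.16% = R_f × (1 − 0.46) + 0.46 × 9.10%
6.16% = R_f × 0.54 + 4.1860%
R_f = (6.16% − 4.1860%) / 0.54 = 3.66%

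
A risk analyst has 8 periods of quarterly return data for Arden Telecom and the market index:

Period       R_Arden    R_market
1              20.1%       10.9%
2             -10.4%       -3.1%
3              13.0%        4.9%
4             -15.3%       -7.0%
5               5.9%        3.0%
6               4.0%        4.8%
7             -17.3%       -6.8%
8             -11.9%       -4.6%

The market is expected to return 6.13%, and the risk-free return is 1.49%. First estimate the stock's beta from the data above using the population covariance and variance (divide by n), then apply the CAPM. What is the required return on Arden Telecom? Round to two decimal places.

Mean R_i = (20.1 − 10.4 + 13.0 − 15.3 + 5.9 + 4.0 − 17.3 − 11.9) / 8 = -1.4875%
Mean R_m = (10.9 − 3.1 + 4.9 − 7.0 + 3.0 + 4.8 − 6.8 − 4.6) / 8 = 0.2625%
Σ(R_i − R̄_i)(R_m − R̄_m) = 634.5338  ⇒  Cov = 634.5338 / 8 = 79.3167
Σ(R_m − R̄_m)² = 300.3188  ⇒  Var(R_m) = 300.3188 / 8 = 37.5399
β = Cov / Var(R_m) = 79.3167 / 37.5399 = 2.1129
MRP = 6.13% − 1.49% = 4.64%
E(R) = R_f + β × MRP = 1.49% + 2.1129 × 4.64% = 11.29%

11.29%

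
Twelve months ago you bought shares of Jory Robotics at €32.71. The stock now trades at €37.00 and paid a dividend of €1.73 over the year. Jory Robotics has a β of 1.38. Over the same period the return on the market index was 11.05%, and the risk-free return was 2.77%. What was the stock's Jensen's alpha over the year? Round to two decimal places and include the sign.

+4.21%

Realised HPR = (P1 + D1 − P0) / P0 = (37.00 + 1.73 − 32.71) / 32.71 = 6.02 / 32.71 = 18.4042%
MRP = 11.05% − 2.77% = 8.28%
CAPM required = R_f + β·MRP = 2.77% + 1.38 × 8.28% = 14.1964%
α = realised − required = 18.4042% − 14.1964% = +4.21%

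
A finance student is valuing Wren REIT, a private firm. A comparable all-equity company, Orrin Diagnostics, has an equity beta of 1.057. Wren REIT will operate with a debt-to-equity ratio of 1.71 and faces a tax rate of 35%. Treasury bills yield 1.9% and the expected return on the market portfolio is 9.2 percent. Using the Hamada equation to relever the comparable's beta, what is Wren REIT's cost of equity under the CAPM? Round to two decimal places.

18.19%

β_L = β_U × [1 + (1 − t)(D/E)] = 1.057 × [1 + (1 − 0.35) × 1.71]
    = 1.057 × [1 + 0.65 × 1.71] = 1.057 × 2.1115 = 2.2319
MRP = 9.2% − 1.9% = 7.30%
E(R) = R_f + β_L × MRP = 1.9% + 2.2319 × 7.3% = 18.19%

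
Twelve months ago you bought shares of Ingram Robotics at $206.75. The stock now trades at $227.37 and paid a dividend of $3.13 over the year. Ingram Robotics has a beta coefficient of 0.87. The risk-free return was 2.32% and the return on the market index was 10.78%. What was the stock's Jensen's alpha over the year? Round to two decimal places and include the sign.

+1.81%

Realised HPR = (P1 + D1 − P0) / P0 = (227.37 + 3.13 − 206.75) / 206.75 = 23.75 / 206.75 = 11.4873%
MRP = 10.78% − 2.32% = 8.46%
CAPM required = R_f + β·MRP = 2.32% + 0.87 × 8.46% = 9.6802%
α = realised − required = 11.4873% − 9.6802% = +1.81%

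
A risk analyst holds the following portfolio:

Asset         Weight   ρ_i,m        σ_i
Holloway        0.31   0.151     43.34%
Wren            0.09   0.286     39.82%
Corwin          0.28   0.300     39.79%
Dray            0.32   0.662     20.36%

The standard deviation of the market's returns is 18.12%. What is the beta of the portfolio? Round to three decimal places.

0.591

β_Holloway = 0.151 × 43.34% / 18.12% = 0.3612
β_Wren = 0.286 × 39.82% / 18.12% = 0.6285
β_Corwin = 0.300 × 39.79% / 18.12% = 0.6588
β_Dray = 0.662 × 20.36% / 18.12% = 0.7438
β_P = Σ w_i β_i = 0.31×0.3612 + 0.09×0.6285 + 0.28×0.6588 + 0.32×0.7438 = 0.5910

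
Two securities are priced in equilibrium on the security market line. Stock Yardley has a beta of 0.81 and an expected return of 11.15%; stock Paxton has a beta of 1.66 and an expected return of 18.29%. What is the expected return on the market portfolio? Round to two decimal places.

Both satisfy E(R) = R_f + β·MRP, so the slope of the SML is
MRP = (18.29% − 11.15%) / (1.66 − 0.81) = 7.14% / 0.85 = 8.4000%
R_f = E(R_Yardley) − β_Yardley·MRP = 11.15% − 0.81 × 8.4000% = 4.3460%
E(R_m) = R_f + MRP = 4.3460% + 8.4000% = 12.75%

12.75%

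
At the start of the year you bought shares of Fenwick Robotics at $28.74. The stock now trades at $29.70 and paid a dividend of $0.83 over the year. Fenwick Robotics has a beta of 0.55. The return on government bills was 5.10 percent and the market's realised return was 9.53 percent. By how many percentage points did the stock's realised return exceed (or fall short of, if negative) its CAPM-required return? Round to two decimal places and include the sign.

-1.31%

Realised HPR = (P1 + D1 − P0) / P0 = (29.70 + 0.83 − 28.74) / 28.74 = 1.79 / 28.74 = 6.2283%
MRP = 9.53% − 5.10% = 4.43%
CAPM required = R_f + β·MRP = 5.10% + 0.55 × 4.43% = 7.5365%
α = realised − required = 6.2283% − 7.5365% = -1.31%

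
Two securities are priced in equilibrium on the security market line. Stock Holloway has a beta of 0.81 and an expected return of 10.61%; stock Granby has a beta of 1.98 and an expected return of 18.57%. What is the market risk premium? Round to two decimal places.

6.80%

Both satisfy E(R) = R_f + β·MRP, so the slope of the SML is
MRP = (18.57% − 10.61%) / (1.98 − 0.81) = 7.96% / 1.17 = 6.8034%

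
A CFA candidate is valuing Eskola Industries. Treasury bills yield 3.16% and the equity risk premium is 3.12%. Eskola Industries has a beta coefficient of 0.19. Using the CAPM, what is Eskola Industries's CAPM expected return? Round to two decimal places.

E(R) = R_f + β × MRP = 3.16% + 0.19 × 3.12% = 3.75%

3.75%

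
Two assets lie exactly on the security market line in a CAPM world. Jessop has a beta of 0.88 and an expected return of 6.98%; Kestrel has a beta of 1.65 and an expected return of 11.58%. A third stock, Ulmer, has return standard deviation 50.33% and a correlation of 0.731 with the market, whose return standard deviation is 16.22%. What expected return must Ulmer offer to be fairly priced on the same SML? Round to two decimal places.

15.27%

MRP = (11.58% − 6.98%) / (1.65 − 0.88) = 5.9740%
R_f = 6.98% − 0.88 × 5.9740% = 1.7229%
β_Ulmer = ρ·σ_i/σ_m = 0.731 × 50.33 / 16.22 = 2.2683
E(R_Ulmer) = R_f + β × MRP = 1.7229% + 2.2683 × 5.9740% = 15.27%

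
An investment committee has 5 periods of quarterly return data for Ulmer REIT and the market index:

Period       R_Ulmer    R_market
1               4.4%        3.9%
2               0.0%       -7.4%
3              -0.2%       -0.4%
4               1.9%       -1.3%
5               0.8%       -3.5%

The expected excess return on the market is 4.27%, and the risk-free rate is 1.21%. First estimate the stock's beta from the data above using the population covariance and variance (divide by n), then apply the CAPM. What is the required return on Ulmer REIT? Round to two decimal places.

2.70%

Mean R_i = (4.4 + 0.0 − 0.2 + 1.9 + 0.8) / 5 = 1.3800%
Mean R_m = (3.9 − 7.4 − 0.4 − 1.3 − 3.5) / 5 = -1.7400%
Σ(R_i − R̄_i)(R_m − R̄_m) = 23.9760  ⇒  Cov = 23.9760 / 5 = 4.7952
Σ(R_m − R̄_m)² = 68.9320  ⇒  Var(R_m) = 68.9320 / 5 = 13.7864
β = Cov / Var(R_m) = 4.7952 / 13.7864 = 0.3478
E(R) = R_f + β × MRP = 1.21% + 0.3478 × 4.27% = 2.70%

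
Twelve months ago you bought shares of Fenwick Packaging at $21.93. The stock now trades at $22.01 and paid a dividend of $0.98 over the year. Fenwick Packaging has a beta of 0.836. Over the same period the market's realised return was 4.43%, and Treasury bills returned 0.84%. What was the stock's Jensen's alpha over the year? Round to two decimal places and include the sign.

Realised HPR = (P1 + D1 − P0) / P0 = (22.01 + 0.98 − 21.93) / 21.93 = 1.06 / 21.93 = 4.8336%
MRP = 4.43% − 0.84% = 3.59%
CAPM required = R_f + β·MRP = 0.84% + 0.836 × 3.59% = 3.84124%
α = realised − required = 4.8336% − 3.84124% = +0.99%

+0.99%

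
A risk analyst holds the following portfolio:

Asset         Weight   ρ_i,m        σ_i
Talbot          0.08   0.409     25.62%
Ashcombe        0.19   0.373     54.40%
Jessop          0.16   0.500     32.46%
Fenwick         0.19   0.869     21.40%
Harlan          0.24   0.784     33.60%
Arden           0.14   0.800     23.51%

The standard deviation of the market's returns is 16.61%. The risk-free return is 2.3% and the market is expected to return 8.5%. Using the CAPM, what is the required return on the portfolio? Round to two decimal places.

9.68%

β_Talbot = 0.409 × 25.62% / 16.61% = 0.6309
β_Ashcombe = 0.373 × 54.40% / 16.61% = 1.2216
β_Jessop = 0.500 × 32.46% / 16.61% = 0.9771
β_Fenwick = 0.869 × 21.40% / 16.61% = 1.1196
β_Harlan = 0.784 × 33.60% / 16.61% = 1.5859
β_Arden = 0.800 × 23.51% / 16.61% = 1.1323
β_P = Σ w_i β_i = 0.08×0.6309 + 0.19×1.2216 + 0.16×0.9771 + 0.19×1.1196 + 0.24×1.5859 + 0.14×1.1323 = 1.1908
MRP = 8.5% − 2.3% = 6.20%
E(R_P) = R_f + β_P × MRP = 2.3% + 1.1908 × 6.2% = 9.68%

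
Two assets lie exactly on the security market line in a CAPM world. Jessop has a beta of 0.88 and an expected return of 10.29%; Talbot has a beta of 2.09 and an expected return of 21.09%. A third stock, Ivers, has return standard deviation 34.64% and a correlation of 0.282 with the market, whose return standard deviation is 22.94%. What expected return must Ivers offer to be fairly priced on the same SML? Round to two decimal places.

MRP = (21.09% − 10.29%) / (2.09 − 0.88) = 8.9256%
R_f = 10.29% − 0.88 × 8.9256% = 2.4355%
β_Ivers = ρ·σ_i/σ_m = 0.282 × 34.64 / 22.94 = 0.4258
E(R_Ivers) = R_f + β × MRP = 2.4355% + 0.4258 × 8.9256% = 6.24%

6.24%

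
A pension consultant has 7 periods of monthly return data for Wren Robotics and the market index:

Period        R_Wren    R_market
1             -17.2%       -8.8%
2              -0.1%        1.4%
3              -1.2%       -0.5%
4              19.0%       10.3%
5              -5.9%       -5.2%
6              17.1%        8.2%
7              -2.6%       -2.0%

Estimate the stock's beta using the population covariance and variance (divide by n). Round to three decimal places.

1.839

Mean R_i = (-17.2 − 0.1 − 1.2 + 19.0 − 5.9 + 17.1 − 2.6) / 7 = 1.3000%
Mean R_m = (-8.8 + 1.4 − 0.5 + 10.3 − 5.2 + 8.2 − 2.0) / 7 = 0.4857%
Σ(R_i − R̄_i)(R_m − R̄_m) = 519.2000  ⇒  Cov = 519.2000 / 7 = 74.1714
Σ(R_m − R̄_m)² = 282.3686  ⇒  Var(R_m) = 282.3686 / 7 = 40.3384
β = Cov / Var(R_m) = 74.1714 / 40.3384 = 1.8387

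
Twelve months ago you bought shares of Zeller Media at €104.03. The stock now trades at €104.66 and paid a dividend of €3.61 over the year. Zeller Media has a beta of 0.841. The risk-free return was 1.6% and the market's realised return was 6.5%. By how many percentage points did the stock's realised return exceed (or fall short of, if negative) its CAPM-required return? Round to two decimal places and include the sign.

Realised HPR = (P1 + D1 − P0) / P0 = (104.66 + 3.61 − 104.03) / 104.03 = 4.24 / 104.03 = 4.0757%
MRP = 6.5% − 1.6% = 4.90%
CAPM required = R_f + β·MRP = 1.6% + 0.841 × 4.9% = 5.7209%
α = realised − required = 4.0757% − 5.7209% = -1.65%

-1.65%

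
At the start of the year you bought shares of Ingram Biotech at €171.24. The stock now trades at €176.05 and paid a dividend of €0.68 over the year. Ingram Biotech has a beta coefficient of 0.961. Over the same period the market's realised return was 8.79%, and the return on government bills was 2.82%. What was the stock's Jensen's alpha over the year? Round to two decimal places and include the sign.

-5.35%

Realised HPR = (P1 + D1 − P0) / P0 = (176.05 + 0.68 − 171.24) / 171.24 = 5.49 / 171.24 = 3.2060%
MRP = 8.79% − 2.82% = 5.97%
CAPM required = R_f + β·MRP = 2.82% + 0.961 × 5.97% = 8.55717%
α = realised − required = 3.2060% − 8.55717% = -5.35%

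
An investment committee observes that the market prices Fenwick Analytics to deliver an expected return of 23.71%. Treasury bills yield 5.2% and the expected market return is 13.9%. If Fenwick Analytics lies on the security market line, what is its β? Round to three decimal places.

2.128

MRP = 13.9% − 5.2% = 8.70%
β = (E(R) − R_f) / MRP = (23.71% − 5.2%) / 8.7% = 18.51% / 8.7% = 2.128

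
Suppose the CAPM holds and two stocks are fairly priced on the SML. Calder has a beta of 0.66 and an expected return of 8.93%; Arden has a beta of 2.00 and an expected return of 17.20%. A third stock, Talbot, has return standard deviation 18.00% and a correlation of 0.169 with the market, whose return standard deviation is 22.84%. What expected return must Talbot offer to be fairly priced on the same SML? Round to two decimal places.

5.68%

MRP = (17.20% − 8.93%) / (2.00 − 0.66) = 6.1716%
R_f = 8.93% − 0.66 × 6.1716% = 4.8567%
β_Talbot = ρ·σ_i/σ_m = 0.169 × 18.00 / 22.84 = 0.1332
E(R_Talbot) = R_f + β × MRP = 4.8567% + 0.1332 × 6.1716% = 5.68%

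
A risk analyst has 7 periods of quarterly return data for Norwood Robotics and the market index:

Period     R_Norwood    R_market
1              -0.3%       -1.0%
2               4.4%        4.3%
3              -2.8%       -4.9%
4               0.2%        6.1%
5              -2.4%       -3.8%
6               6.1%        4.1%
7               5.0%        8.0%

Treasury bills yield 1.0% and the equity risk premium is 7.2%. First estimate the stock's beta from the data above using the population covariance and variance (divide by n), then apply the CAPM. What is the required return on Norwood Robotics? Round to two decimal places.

Mean R_i = (-0.3 + 4.4 − 2.8 + 0.2 − 2.4 + 6.1 + 5.0) / 7 = 1.4571%
Mean R_m = (-1.0 + 4.3 − 4.9 + 6.1 − 3.8 + 4.1 + 8.0) / 7 = 1.8286%
Σ(R_i − R̄_i)(R_m − R̄_m) = 89.6386  ⇒  Cov = 89.6386 / 7 = 12.8055
Σ(R_m − R̄_m)² = 152.5543  ⇒  Var(R_m) = 152.5543 / 7 = 21.7935
β = Cov / Var(R_m) = 12.8055 / 21.7935 = 0.5876
E(R) = R_f + β × MRP = 1.0% + 0.5876 × 7.2% = 5.23%

5.23%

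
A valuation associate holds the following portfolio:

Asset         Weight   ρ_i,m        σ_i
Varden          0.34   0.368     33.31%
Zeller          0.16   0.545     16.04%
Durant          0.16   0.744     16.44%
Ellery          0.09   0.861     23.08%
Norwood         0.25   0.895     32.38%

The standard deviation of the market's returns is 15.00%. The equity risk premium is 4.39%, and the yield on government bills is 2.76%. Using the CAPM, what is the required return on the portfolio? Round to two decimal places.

β_Varden = 0.368 × 33.31% / 15.00% = 0.8172
β_Zeller = 0.545 × 16.04% / 15.00% = 0.5828
β_Durant = 0.744 × 16.44% / 15.00% = 0.8154
β_Ellery = 0.861 × 23.08% / 15.00% = 1.3248
β_Norwood = 0.895 × 32.38% / 15.00% = 1.9320
β_P = Σ w_i β_i = 0.34×0.8172 + 0.16×0.5828 + 0.16×0.8154 + 0.09×1.3248 + 0.25×1.9320 = 1.1038
E(R_P) = R_f + β_P × MRP = 2.76% + 1.1038 × 4.39% = 7.61%

7.61%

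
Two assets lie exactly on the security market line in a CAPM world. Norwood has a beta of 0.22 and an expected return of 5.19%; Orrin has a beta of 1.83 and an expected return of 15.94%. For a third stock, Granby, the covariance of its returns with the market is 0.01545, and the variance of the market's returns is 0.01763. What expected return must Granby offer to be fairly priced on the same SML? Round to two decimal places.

MRP = (15.94% − 5.19%) / (1.83 − 0.22) = 6.6770%
R_f = 5.19% − 0.22 × 6.6770% = 3.7211%
β_Granby = Cov / Var(R_m) = 0.01545 / 0.01763 = 0.8763
E(R_Granby) = R_f + β × MRP = 3.7211% + 0.8763 × 6.6770% = 9.57%

9.57%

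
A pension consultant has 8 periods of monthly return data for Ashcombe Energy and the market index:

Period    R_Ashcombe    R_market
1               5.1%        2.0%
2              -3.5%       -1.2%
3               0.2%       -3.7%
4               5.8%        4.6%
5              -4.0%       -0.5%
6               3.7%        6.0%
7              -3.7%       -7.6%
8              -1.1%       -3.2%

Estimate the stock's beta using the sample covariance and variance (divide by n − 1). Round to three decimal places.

0.681

Mean R_i = (5.1 − 3.5 + 0.2 + 5.8 − 4.0 + 3.7 − 3.7 − 1.1) / 8 = 0.3125%
Mean R_m = (2.0 − 1.2 − 3.7 + 4.6 − 0.5 + 6.0 − 7.6 − 3.2) / 8 = -0.4500%
Σ(R_i − R̄_i)(R_m − R̄_m) = 97.3050  ⇒  Cov = 97.3050 / 7 = 13.9007
Σ(R_m − R̄_m)² = 142.9200  ⇒  Var(R_m) = 142.9200 / 7 = 20.4171
β = Cov / Var(R_m) = 13.9007 / 20.4171 = 0.6808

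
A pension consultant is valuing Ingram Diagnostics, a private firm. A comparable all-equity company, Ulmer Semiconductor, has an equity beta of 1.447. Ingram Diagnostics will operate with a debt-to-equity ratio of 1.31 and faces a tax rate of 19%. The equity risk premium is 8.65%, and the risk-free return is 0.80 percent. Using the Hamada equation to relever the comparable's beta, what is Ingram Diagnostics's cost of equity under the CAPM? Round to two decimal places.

β_L = β_U × [1 + (1 − t)(D/E)] = 1.447 × [1 + (1 − 0.19) × 1.31]
    = 1.447 × [1 + 0.81 × 1.31] = 1.447 × 2.0611 = 2.9824
E(R) = R_f + β_L × MRP = 0.80% + 2.9824 × 8.65% = 26.60%

26.60%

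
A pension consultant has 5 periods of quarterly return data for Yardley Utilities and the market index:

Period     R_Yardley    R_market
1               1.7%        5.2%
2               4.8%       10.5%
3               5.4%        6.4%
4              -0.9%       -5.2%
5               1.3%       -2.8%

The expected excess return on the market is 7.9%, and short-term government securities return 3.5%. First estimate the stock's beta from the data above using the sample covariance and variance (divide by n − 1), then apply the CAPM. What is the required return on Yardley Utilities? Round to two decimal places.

Mean R_i = (1.7 + 4.8 + 5.4 − 0.9 + 1.3) / 5 = 2.4600%
Mean R_m = (5.2 + 10.5 + 6.4 − 5.2 − 2.8) / 5 = 2.8200%
Σ(R_i − R̄_i)(R_m − R̄_m) = 60.1540  ⇒  Cov = 60.1540 / 4 = 15.0385
Σ(R_m − R̄_m)² = 173.3680  ⇒  Var(R_m) = 173.3680 / 4 = 43.3420
β = Cov / Var(R_m) = 15.0385 / 43.3420 = 0.3470
E(R) = R_f + β × MRP = 3.5% + 0.3470 × 7.9% = 6.24%

6.24%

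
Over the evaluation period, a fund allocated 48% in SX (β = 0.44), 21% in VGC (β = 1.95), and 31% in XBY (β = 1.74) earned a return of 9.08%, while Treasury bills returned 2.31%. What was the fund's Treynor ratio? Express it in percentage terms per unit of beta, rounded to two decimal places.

β_P = 0.48×0.44 + 0.21×1.95 + 0.31×1.74 = 1.1601
Treynor = (R_P − R_f) / β_P = (9.08% − 2.31%) / 1.1601 = 6.77% / 1.1601 = 5.84%

5.84%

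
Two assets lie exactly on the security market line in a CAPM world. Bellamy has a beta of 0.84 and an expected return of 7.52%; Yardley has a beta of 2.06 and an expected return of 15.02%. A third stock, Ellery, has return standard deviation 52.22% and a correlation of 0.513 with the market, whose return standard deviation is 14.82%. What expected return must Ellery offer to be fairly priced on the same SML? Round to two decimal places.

13.47%

MRP = (15.02% − 7.52%) / (2.06 − 0.84) = 6.1475%
R_f = 7.52% − 0.84 × 6.1475% = 2.3561%
β_Ellery = ρ·σ_i/σ_m = 0.513 × 52.22 / 14.82 = 1.8076
E(R_Ellery) = R_f + β × MRP = 2.3561% + 1.8076 × 6.1475% = 13.47%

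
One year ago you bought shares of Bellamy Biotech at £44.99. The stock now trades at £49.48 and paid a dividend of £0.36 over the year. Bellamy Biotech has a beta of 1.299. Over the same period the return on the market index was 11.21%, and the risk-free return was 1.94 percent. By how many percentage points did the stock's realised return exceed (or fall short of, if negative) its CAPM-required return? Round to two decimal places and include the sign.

Realised HPR = (P1 + D1 − P0) / P0 = (49.48 + 0.36 − 44.99) / 44.99 = 4.85 / 44.99 = 10.7802%
MRP = 11.21% − 1.94% = 9.27%
CAPM required = R_f + β·MRP = 1.94% + 1.299 × 9.27% = 13.98173%
α = realised − required = 10.7802% − 13.98173% = -3.20%

-3.20%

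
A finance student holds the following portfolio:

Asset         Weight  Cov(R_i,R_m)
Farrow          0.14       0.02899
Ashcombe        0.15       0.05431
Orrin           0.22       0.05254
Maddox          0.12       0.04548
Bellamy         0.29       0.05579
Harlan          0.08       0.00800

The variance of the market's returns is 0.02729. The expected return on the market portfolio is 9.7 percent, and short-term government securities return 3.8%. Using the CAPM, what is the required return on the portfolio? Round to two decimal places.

β_Farrow = 0.02899 / 0.02729 = 1.0623
β_Ashcombe = 0.05431 / 0.02729 = 1.9901
β_Orrin = 0.05254 / 0.02729 = 1.9252
β_Maddox = 0.04548 / 0.02729 = 1.6665
β_Bellamy = 0.05579 / 0.02729 = 2.0443
β_Harlan = 0.00800 / 0.02729 = 0.2931
β_P = Σ w_i β_i = 0.14×1.0623 + 0.15×1.9901 + 0.22×1.9252 + 0.12×1.6665 + 0.29×2.0443 + 0.08×0.2931 = 1.6871
MRP = 9.7% − 3.8% = 5.90%
E(R_P) = R_f + β_P × MRP = 3.8% + 1.6871 × 5.9% = 13.75%

13.75%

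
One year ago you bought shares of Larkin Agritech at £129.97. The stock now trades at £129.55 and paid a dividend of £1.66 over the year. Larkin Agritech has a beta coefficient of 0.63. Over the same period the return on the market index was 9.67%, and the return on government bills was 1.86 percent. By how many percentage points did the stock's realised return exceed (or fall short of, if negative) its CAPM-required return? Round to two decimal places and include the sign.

-5.83%

Realised HPR = (P1 + D1 − P0) / P0 = (129.55 + 1.66 − 129.97) / 129.97 = 1.24 / 129.97 = 0.9541%
MRP = 9.67% − 1.86% = 7.81%
CAPM required = R_f + β·MRP = 1.86% + 0.63 × 7.81% = 6.7803%
α = realised − required = 0.9541% − 6.7803% = -5.83%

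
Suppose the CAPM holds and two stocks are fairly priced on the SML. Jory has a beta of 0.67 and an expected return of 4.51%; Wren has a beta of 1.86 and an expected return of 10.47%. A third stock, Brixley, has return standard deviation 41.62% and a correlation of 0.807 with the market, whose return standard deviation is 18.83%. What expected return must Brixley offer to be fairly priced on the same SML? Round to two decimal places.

MRP = (10.47% − 4.51%) / (1.86 − 0.67) = 5.0084%
R_f = 4.51% − 0.67 × 5.0084% = 1.1544%
β_Brixley = ρ·σ_i/σ_m = 0.807 × 41.62 / 18.83 = 1.7837
E(R_Brixley) = R_f + β × MRP = 1.1544% + 1.7837 × 5.0084% = 10.09%

10.09%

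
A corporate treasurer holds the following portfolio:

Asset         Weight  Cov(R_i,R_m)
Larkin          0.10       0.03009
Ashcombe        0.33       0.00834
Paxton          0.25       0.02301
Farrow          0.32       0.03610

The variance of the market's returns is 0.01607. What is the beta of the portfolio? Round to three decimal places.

β_Larkin = 0.03009 / 0.01607 = 1.8724
β_Ashcombe = 0.00834 / 0.01607 = 0.5190
β_Paxton = 0.02301 / 0.01607 = 1.4319
β_Farrow = 0.03610 / 0.01607 = 2.2464
β_P = Σ w_i β_i = 0.10×1.8724 + 0.33×0.5190 + 0.25×1.4319 + 0.32×2.2464 = 1.4353

1.435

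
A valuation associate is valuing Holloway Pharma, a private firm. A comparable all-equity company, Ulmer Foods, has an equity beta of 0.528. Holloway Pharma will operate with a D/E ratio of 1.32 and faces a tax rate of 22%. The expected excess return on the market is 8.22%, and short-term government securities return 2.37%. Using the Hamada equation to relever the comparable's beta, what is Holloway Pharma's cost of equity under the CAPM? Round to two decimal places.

11.18%

β_L = β_U × [1 + (1 − t)(D/E)] = 0.528 × [1 + (1 − 0.22) × 1.32]
    = 0.528 × [1 + 0.78 × 1.32] = 0.528 × 2.0296 = 1.0716
E(R) = R_f + β_L × MRP = 2.37% + 1.0716 × 8.22% = 11.18%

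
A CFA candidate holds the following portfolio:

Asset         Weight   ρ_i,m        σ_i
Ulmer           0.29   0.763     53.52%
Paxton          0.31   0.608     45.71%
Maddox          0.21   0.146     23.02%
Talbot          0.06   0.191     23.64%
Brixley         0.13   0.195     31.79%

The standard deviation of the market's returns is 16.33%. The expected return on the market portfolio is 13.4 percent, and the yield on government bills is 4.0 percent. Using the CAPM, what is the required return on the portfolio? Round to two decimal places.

16.80%

β_Ulmer = 0.763 × 53.52% / 16.33% = 2.5007
β_Paxton = 0.608 × 45.71% / 16.33% = 1.7019
β_Maddox = 0.146 × 23.02% / 16.33% = 0.2058
β_Talbot = 0.191 × 23.64% / 16.33% = 0.2765
β_Brixley = 0.195 × 31.79% / 16.33% = 0.3796
β_P = Σ w_i β_i = 0.29×2.5007 + 0.31×1.7019 + 0.21×0.2058 + 0.06×0.2765 + 0.13×0.3796 = 1.3619
MRP = 13.4% − 4.0% = 9.40%
E(R_P) = R_f + β_P × MRP = 4.0% + 1.3619 × 9.4% = 16.80%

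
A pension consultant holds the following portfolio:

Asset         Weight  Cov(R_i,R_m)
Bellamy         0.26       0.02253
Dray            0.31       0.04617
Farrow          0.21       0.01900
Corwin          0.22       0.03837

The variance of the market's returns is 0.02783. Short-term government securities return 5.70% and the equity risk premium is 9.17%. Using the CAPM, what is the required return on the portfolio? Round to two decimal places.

16.44%

β_Bellamy = 0.02253 / 0.02783 = 0.8096
β_Dray = 0.04617 / 0.02783 = 1.6590
β_Farrow = 0.01900 / 0.02783 = 0.6827
β_Corwin = 0.03837 / 0.02783 = 1.3787
β_P = Σ w_i β_i = 0.26×0.8096 + 0.31×1.6590 + 0.21×0.6827 + 0.22×1.3787 = 1.1715
E(R_P) = R_f + β_P × MRP = 5.70% + 1.1715 × 9.17% = 16.44%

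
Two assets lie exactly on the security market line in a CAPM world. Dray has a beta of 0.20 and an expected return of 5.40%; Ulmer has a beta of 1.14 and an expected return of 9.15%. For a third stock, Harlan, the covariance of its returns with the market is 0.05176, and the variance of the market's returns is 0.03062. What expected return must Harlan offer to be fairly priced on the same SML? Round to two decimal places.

MRP = (9.15% − 5.40%) / (1.14 − 0.20) = 3.9894%
R_f = 5.40% − 0.20 × 3.9894% = 4.6021%
β_Harlan = Cov / Var(R_m) = 0.05176 / 0.03062 = 1.6904
E(R_Harlan) = R_f + β × MRP = 4.6021% + 1.6904 × 3.9894% = 11.35%

11.35%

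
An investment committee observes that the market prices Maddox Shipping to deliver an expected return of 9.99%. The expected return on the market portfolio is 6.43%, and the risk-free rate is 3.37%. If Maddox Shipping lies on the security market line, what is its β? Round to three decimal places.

2.163

MRP = 6.43% − 3.37% = 3.06%
β = (E(R) − R_f) / MRP = (9.99% − 3.37%) / 3.06% = 6.62% / 3.06% = 2.163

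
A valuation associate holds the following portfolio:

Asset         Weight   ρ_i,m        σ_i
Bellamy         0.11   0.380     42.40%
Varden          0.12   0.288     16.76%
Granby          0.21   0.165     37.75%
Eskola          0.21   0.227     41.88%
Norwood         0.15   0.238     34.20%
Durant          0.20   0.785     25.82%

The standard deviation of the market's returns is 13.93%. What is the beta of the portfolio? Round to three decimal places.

0.785

β_Bellamy = 0.380 × 42.40% / 13.93% = 1.1566
β_Varden = 0.288 × 16.76% / 13.93% = 0.3465
β_Granby = 0.165 × 37.75% / 13.93% = 0.4471
β_Eskola = 0.227 × 41.88% / 13.93% = 0.6825
β_Norwood = 0.238 × 34.20% / 13.93% = 0.5843
β_Durant = 0.785 × 25.82% / 13.93% = 1.4550
β_P = Σ w_i β_i = 0.11×1.1566 + 0.12×0.3465 + 0.21×0.4471 + 0.21×0.6825 + 0.15×0.5843 + 0.20×1.4550 = 0.7847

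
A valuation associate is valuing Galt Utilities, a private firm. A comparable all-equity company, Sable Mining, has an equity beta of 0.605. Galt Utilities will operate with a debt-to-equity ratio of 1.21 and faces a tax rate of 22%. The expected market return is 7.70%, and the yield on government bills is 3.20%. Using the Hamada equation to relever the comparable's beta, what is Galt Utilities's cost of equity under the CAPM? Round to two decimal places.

8.49%

β_L = β_U × [1 + (1 − t)(D/E)] = 0.605 × [1 + (1 − 0.22) × 1.21]
    = 0.605 × [1 + 0.78 × 1.21] = 0.605 × 1.9438 = 1.1760
MRP = 7.70% − 3.20% = 4.50%
E(R) = R_f + β_L × MRP = 3.20% + 1.1760 × 4.50% = 8.49%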